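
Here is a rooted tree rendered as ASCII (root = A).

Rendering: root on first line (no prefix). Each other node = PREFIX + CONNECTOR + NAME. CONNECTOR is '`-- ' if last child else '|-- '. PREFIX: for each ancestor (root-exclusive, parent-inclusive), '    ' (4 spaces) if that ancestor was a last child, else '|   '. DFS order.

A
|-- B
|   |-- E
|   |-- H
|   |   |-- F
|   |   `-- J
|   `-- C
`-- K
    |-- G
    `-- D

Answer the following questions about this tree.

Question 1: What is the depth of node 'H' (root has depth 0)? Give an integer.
Answer: 2

Derivation:
Path from root to H: A -> B -> H
Depth = number of edges = 2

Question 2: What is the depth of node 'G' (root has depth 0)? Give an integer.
Path from root to G: A -> K -> G
Depth = number of edges = 2

Answer: 2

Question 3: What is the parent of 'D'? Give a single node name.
Answer: K

Derivation:
Scan adjacency: D appears as child of K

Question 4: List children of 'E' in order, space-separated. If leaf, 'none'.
Node E's children (from adjacency): (leaf)

Answer: none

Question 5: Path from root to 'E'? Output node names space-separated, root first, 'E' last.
Walk down from root: A -> B -> E

Answer: A B E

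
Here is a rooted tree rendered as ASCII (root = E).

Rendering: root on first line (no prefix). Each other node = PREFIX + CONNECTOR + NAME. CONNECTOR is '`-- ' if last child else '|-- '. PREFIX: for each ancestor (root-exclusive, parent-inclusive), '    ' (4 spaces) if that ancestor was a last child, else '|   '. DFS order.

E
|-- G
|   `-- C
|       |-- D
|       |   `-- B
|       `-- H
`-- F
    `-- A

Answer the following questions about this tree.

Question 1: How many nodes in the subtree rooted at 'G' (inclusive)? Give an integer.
Answer: 5

Derivation:
Subtree rooted at G contains: B, C, D, G, H
Count = 5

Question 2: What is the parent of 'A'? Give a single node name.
Scan adjacency: A appears as child of F

Answer: F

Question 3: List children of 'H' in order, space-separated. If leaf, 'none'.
Node H's children (from adjacency): (leaf)

Answer: none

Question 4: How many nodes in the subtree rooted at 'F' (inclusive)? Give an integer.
Answer: 2

Derivation:
Subtree rooted at F contains: A, F
Count = 2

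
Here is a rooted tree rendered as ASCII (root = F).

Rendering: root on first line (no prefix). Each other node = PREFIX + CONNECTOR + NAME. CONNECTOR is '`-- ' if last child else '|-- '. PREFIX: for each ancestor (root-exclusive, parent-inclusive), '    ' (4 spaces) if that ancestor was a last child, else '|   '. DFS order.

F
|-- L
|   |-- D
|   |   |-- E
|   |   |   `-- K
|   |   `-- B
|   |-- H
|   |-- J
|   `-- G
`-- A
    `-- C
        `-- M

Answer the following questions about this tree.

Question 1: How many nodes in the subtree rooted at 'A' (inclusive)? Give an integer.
Answer: 3

Derivation:
Subtree rooted at A contains: A, C, M
Count = 3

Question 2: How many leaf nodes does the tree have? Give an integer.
Answer: 6

Derivation:
Leaves (nodes with no children): B, G, H, J, K, M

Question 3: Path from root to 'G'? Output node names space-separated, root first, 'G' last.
Answer: F L G

Derivation:
Walk down from root: F -> L -> G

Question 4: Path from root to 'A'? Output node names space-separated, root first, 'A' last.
Answer: F A

Derivation:
Walk down from root: F -> A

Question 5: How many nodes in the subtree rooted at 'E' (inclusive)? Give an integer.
Answer: 2

Derivation:
Subtree rooted at E contains: E, K
Count = 2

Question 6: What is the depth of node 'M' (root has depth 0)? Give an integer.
Path from root to M: F -> A -> C -> M
Depth = number of edges = 3

Answer: 3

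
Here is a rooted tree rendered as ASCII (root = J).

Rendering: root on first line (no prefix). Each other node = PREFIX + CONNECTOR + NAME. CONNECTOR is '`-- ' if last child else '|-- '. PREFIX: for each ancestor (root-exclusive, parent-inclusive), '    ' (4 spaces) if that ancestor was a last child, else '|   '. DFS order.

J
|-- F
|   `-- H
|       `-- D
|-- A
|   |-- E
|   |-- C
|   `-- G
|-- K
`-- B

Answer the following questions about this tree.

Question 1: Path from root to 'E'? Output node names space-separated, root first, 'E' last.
Answer: J A E

Derivation:
Walk down from root: J -> A -> E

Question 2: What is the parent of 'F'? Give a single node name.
Scan adjacency: F appears as child of J

Answer: J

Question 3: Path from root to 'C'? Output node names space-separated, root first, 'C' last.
Answer: J A C

Derivation:
Walk down from root: J -> A -> C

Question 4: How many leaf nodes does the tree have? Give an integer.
Answer: 6

Derivation:
Leaves (nodes with no children): B, C, D, E, G, K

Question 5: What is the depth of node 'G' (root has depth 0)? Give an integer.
Path from root to G: J -> A -> G
Depth = number of edges = 2

Answer: 2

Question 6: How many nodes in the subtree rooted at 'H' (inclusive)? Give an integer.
Answer: 2

Derivation:
Subtree rooted at H contains: D, H
Count = 2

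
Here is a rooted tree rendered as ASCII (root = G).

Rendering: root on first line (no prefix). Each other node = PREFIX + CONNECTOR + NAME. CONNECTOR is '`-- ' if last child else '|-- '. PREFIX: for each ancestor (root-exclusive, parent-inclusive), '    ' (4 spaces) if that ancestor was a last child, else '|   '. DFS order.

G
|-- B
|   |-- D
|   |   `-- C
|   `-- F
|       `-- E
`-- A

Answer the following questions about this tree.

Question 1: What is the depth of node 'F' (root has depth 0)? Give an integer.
Path from root to F: G -> B -> F
Depth = number of edges = 2

Answer: 2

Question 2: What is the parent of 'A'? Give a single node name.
Answer: G

Derivation:
Scan adjacency: A appears as child of G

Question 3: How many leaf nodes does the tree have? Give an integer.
Leaves (nodes with no children): A, C, E

Answer: 3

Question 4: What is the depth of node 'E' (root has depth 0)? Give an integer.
Path from root to E: G -> B -> F -> E
Depth = number of edges = 3

Answer: 3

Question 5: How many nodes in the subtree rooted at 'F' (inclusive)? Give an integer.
Subtree rooted at F contains: E, F
Count = 2

Answer: 2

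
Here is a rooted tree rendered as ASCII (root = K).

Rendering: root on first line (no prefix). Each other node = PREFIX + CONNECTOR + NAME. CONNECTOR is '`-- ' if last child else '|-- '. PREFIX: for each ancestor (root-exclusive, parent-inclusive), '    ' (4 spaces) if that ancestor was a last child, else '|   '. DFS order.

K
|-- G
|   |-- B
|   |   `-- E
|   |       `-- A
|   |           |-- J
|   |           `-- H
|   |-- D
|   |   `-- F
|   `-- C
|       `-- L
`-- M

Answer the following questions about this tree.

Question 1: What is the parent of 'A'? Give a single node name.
Scan adjacency: A appears as child of E

Answer: E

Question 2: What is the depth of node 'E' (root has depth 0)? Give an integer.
Answer: 3

Derivation:
Path from root to E: K -> G -> B -> E
Depth = number of edges = 3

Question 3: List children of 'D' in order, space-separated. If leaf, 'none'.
Node D's children (from adjacency): F

Answer: F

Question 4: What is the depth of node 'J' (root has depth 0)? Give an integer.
Path from root to J: K -> G -> B -> E -> A -> J
Depth = number of edges = 5

Answer: 5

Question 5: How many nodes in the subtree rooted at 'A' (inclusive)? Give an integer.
Subtree rooted at A contains: A, H, J
Count = 3

Answer: 3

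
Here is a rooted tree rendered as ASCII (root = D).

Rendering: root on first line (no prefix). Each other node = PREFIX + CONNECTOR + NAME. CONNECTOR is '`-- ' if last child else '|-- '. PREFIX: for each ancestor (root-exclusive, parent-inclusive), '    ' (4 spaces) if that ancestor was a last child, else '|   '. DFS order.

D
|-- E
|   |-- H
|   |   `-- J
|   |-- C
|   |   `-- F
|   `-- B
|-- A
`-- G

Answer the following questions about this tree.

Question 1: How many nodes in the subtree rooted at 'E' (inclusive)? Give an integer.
Subtree rooted at E contains: B, C, E, F, H, J
Count = 6

Answer: 6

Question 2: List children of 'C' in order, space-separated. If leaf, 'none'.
Node C's children (from adjacency): F

Answer: F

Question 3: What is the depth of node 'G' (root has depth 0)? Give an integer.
Answer: 1

Derivation:
Path from root to G: D -> G
Depth = number of edges = 1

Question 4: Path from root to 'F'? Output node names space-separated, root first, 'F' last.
Walk down from root: D -> E -> C -> F

Answer: D E C F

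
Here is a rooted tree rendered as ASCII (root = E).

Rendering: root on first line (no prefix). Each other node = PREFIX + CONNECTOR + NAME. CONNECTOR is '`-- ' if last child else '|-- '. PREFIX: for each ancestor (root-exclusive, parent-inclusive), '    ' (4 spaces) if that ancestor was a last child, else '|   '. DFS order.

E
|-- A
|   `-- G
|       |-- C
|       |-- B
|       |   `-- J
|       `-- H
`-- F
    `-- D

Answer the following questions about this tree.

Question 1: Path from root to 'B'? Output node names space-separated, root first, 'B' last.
Answer: E A G B

Derivation:
Walk down from root: E -> A -> G -> B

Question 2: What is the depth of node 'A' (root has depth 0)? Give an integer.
Answer: 1

Derivation:
Path from root to A: E -> A
Depth = number of edges = 1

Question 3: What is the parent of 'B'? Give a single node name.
Answer: G

Derivation:
Scan adjacency: B appears as child of G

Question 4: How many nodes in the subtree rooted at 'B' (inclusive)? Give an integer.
Subtree rooted at B contains: B, J
Count = 2

Answer: 2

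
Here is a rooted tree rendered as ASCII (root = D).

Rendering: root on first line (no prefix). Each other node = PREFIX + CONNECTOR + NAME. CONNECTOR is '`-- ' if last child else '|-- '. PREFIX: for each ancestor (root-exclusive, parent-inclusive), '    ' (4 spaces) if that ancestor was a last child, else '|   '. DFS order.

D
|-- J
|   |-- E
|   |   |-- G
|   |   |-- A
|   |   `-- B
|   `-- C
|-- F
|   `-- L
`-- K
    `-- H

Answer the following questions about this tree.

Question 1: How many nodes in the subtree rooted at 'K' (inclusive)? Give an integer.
Answer: 2

Derivation:
Subtree rooted at K contains: H, K
Count = 2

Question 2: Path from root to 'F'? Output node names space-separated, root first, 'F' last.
Walk down from root: D -> F

Answer: D F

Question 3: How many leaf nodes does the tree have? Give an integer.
Leaves (nodes with no children): A, B, C, G, H, L

Answer: 6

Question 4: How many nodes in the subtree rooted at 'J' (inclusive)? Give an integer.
Subtree rooted at J contains: A, B, C, E, G, J
Count = 6

Answer: 6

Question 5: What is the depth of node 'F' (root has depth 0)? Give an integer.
Path from root to F: D -> F
Depth = number of edges = 1

Answer: 1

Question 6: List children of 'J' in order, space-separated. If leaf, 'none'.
Node J's children (from adjacency): E, C

Answer: E C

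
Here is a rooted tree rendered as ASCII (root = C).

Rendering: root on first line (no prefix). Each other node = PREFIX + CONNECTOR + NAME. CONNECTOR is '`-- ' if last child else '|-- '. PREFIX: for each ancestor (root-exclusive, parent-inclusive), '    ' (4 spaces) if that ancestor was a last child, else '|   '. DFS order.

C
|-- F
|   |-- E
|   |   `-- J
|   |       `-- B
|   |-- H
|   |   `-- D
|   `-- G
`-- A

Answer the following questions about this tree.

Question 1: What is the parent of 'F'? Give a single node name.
Answer: C

Derivation:
Scan adjacency: F appears as child of C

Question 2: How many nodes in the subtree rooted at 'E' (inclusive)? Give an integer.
Subtree rooted at E contains: B, E, J
Count = 3

Answer: 3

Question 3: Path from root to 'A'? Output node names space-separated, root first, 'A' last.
Walk down from root: C -> A

Answer: C A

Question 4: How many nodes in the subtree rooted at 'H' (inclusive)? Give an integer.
Subtree rooted at H contains: D, H
Count = 2

Answer: 2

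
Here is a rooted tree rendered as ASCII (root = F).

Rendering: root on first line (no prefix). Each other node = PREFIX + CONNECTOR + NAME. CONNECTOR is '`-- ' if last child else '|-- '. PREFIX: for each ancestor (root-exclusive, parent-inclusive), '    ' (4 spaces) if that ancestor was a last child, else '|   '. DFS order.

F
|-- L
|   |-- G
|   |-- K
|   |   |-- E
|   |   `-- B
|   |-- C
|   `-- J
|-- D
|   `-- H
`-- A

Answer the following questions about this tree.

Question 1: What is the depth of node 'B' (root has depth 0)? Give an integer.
Answer: 3

Derivation:
Path from root to B: F -> L -> K -> B
Depth = number of edges = 3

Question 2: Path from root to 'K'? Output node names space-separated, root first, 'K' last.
Answer: F L K

Derivation:
Walk down from root: F -> L -> K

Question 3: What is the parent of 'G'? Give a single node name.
Scan adjacency: G appears as child of L

Answer: L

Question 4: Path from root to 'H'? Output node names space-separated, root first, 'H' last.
Answer: F D H

Derivation:
Walk down from root: F -> D -> H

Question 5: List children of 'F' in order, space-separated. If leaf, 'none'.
Node F's children (from adjacency): L, D, A

Answer: L D A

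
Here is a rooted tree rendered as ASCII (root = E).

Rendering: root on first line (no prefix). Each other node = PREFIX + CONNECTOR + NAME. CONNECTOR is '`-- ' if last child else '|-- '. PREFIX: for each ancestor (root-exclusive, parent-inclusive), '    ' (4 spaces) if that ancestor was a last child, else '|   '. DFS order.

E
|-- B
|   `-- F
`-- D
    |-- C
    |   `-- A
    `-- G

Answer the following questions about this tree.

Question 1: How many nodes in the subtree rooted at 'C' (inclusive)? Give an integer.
Subtree rooted at C contains: A, C
Count = 2

Answer: 2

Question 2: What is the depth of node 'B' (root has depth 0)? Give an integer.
Answer: 1

Derivation:
Path from root to B: E -> B
Depth = number of edges = 1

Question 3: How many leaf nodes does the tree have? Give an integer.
Answer: 3

Derivation:
Leaves (nodes with no children): A, F, G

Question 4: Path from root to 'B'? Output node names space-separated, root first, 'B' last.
Answer: E B

Derivation:
Walk down from root: E -> B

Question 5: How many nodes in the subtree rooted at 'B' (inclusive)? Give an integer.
Subtree rooted at B contains: B, F
Count = 2

Answer: 2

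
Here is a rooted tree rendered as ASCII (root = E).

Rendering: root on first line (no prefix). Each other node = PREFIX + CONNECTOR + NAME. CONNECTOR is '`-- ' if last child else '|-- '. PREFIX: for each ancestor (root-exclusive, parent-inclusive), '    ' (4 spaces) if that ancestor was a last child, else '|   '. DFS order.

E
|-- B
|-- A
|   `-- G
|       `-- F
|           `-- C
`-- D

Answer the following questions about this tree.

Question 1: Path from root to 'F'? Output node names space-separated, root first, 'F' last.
Answer: E A G F

Derivation:
Walk down from root: E -> A -> G -> F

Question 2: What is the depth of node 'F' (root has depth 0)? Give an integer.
Path from root to F: E -> A -> G -> F
Depth = number of edges = 3

Answer: 3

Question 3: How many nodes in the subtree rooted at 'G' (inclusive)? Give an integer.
Answer: 3

Derivation:
Subtree rooted at G contains: C, F, G
Count = 3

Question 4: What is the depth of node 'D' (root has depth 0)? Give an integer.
Answer: 1

Derivation:
Path from root to D: E -> D
Depth = number of edges = 1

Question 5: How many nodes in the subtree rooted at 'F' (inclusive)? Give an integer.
Subtree rooted at F contains: C, F
Count = 2

Answer: 2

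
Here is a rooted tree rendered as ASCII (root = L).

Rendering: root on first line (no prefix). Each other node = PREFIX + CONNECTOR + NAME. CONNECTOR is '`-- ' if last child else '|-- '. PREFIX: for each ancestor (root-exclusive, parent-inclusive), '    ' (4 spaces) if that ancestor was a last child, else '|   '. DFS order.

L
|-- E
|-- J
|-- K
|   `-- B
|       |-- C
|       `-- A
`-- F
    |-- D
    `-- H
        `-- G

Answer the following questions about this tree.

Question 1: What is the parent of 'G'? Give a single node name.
Answer: H

Derivation:
Scan adjacency: G appears as child of H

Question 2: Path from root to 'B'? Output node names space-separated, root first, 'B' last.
Answer: L K B

Derivation:
Walk down from root: L -> K -> B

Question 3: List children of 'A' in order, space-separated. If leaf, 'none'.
Answer: none

Derivation:
Node A's children (from adjacency): (leaf)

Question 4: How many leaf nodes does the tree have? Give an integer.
Leaves (nodes with no children): A, C, D, E, G, J

Answer: 6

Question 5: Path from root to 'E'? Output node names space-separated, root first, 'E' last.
Walk down from root: L -> E

Answer: L E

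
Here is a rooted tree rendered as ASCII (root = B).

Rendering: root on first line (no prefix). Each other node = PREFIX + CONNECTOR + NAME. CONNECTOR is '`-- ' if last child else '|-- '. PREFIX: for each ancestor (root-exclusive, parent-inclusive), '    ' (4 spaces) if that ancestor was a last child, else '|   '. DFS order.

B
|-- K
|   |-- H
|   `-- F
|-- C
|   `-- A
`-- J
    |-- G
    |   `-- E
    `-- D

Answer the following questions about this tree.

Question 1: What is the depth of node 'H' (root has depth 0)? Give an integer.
Path from root to H: B -> K -> H
Depth = number of edges = 2

Answer: 2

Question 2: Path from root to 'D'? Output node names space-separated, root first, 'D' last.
Walk down from root: B -> J -> D

Answer: B J D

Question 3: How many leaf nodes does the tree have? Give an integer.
Answer: 5

Derivation:
Leaves (nodes with no children): A, D, E, F, H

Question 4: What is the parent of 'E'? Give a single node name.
Answer: G

Derivation:
Scan adjacency: E appears as child of G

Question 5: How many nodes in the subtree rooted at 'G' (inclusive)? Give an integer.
Subtree rooted at G contains: E, G
Count = 2

Answer: 2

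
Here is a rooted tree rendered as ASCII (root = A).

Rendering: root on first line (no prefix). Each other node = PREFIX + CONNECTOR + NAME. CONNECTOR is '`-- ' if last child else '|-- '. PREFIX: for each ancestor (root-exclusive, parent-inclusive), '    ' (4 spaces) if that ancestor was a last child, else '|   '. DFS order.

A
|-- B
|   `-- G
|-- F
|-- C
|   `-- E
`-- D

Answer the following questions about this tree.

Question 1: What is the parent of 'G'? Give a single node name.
Answer: B

Derivation:
Scan adjacency: G appears as child of B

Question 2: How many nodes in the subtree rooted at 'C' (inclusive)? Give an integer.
Subtree rooted at C contains: C, E
Count = 2

Answer: 2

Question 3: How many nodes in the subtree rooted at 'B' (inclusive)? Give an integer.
Subtree rooted at B contains: B, G
Count = 2

Answer: 2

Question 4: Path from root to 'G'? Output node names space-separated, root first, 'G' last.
Answer: A B G

Derivation:
Walk down from root: A -> B -> G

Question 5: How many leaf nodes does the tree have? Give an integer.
Leaves (nodes with no children): D, E, F, G

Answer: 4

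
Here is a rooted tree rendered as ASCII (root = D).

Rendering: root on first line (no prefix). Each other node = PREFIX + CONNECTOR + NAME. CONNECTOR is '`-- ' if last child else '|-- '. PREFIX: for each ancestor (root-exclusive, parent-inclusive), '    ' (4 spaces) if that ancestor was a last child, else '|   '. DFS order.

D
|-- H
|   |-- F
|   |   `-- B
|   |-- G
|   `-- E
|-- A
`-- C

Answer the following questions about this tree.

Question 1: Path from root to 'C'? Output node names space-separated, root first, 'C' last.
Answer: D C

Derivation:
Walk down from root: D -> C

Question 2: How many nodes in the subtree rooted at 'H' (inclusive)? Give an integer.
Subtree rooted at H contains: B, E, F, G, H
Count = 5

Answer: 5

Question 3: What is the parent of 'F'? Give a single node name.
Scan adjacency: F appears as child of H

Answer: H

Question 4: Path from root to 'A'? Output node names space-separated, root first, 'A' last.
Walk down from root: D -> A

Answer: D A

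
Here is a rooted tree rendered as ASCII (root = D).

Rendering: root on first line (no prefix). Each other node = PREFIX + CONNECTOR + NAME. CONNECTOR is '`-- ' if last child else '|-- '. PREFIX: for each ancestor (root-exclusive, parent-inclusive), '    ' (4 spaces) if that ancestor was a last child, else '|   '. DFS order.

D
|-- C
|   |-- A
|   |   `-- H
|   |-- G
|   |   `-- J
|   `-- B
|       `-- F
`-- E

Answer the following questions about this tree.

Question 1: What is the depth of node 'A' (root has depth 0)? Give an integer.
Answer: 2

Derivation:
Path from root to A: D -> C -> A
Depth = number of edges = 2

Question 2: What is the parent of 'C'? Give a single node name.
Answer: D

Derivation:
Scan adjacency: C appears as child of D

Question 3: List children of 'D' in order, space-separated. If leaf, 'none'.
Node D's children (from adjacency): C, E

Answer: C E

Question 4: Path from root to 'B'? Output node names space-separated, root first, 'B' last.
Answer: D C B

Derivation:
Walk down from root: D -> C -> B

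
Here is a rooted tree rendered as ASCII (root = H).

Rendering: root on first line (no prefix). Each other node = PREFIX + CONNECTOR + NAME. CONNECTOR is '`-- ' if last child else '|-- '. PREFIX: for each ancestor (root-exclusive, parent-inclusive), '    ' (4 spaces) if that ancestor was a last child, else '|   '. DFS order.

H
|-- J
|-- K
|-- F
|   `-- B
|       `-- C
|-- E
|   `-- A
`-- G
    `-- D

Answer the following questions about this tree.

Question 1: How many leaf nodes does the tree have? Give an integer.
Answer: 5

Derivation:
Leaves (nodes with no children): A, C, D, J, K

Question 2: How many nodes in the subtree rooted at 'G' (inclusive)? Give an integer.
Subtree rooted at G contains: D, G
Count = 2

Answer: 2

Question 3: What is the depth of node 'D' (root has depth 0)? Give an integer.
Path from root to D: H -> G -> D
Depth = number of edges = 2

Answer: 2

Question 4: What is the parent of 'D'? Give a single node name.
Answer: G

Derivation:
Scan adjacency: D appears as child of G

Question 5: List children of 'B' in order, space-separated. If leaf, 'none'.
Node B's children (from adjacency): C

Answer: C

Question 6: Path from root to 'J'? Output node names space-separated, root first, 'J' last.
Walk down from root: H -> J

Answer: H J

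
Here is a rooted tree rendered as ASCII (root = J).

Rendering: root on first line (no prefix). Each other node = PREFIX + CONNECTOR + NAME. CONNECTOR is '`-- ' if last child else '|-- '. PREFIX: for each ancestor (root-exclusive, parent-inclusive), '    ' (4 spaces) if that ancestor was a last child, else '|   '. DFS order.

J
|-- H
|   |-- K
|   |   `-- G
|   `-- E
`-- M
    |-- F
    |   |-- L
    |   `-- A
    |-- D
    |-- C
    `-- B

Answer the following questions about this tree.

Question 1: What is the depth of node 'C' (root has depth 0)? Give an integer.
Answer: 2

Derivation:
Path from root to C: J -> M -> C
Depth = number of edges = 2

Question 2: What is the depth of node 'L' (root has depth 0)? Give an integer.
Path from root to L: J -> M -> F -> L
Depth = number of edges = 3

Answer: 3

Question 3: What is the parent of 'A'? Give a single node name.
Answer: F

Derivation:
Scan adjacency: A appears as child of F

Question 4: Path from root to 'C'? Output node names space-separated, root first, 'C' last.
Walk down from root: J -> M -> C

Answer: J M C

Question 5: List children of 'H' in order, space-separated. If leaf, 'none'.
Answer: K E

Derivation:
Node H's children (from adjacency): K, E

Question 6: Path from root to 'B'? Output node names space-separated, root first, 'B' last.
Answer: J M B

Derivation:
Walk down from root: J -> M -> B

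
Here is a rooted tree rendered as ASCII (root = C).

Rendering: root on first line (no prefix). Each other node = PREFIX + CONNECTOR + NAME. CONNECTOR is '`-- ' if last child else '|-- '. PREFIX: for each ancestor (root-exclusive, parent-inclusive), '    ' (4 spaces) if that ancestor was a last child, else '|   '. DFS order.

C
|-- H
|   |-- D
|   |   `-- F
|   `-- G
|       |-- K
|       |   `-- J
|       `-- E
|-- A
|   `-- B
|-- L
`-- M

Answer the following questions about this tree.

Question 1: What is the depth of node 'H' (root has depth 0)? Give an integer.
Answer: 1

Derivation:
Path from root to H: C -> H
Depth = number of edges = 1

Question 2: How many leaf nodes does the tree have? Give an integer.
Leaves (nodes with no children): B, E, F, J, L, M

Answer: 6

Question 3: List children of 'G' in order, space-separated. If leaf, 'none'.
Node G's children (from adjacency): K, E

Answer: K E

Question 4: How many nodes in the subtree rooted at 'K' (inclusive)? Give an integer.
Subtree rooted at K contains: J, K
Count = 2

Answer: 2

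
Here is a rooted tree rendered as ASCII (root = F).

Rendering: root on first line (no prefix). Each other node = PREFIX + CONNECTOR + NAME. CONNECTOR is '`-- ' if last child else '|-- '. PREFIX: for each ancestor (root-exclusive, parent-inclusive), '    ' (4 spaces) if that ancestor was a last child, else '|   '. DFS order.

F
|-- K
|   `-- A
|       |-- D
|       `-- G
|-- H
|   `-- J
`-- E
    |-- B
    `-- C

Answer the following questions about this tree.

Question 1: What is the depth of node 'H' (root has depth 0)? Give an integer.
Answer: 1

Derivation:
Path from root to H: F -> H
Depth = number of edges = 1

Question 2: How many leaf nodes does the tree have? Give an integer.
Answer: 5

Derivation:
Leaves (nodes with no children): B, C, D, G, J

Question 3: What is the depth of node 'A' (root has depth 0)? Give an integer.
Path from root to A: F -> K -> A
Depth = number of edges = 2

Answer: 2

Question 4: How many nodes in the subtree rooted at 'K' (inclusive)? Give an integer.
Subtree rooted at K contains: A, D, G, K
Count = 4

Answer: 4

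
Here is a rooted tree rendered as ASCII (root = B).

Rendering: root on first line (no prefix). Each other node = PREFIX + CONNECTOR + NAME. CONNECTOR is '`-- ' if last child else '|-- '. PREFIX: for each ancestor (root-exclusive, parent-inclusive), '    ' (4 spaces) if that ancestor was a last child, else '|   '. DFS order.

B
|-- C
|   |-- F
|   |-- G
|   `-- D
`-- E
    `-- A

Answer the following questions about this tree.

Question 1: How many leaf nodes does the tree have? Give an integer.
Leaves (nodes with no children): A, D, F, G

Answer: 4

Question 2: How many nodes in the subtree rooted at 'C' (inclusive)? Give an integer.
Answer: 4

Derivation:
Subtree rooted at C contains: C, D, F, G
Count = 4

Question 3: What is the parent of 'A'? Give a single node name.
Answer: E

Derivation:
Scan adjacency: A appears as child of E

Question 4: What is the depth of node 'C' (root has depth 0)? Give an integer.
Path from root to C: B -> C
Depth = number of edges = 1

Answer: 1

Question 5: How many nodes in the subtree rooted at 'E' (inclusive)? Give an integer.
Answer: 2

Derivation:
Subtree rooted at E contains: A, E
Count = 2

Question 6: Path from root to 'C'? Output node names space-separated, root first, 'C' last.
Walk down from root: B -> C

Answer: B C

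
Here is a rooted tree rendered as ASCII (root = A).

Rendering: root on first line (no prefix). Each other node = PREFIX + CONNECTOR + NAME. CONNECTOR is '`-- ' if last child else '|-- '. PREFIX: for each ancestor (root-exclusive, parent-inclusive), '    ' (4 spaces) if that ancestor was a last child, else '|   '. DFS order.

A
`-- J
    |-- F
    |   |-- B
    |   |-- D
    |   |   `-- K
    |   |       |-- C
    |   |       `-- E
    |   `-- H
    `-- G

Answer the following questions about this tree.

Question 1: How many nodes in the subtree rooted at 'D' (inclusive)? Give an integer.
Answer: 4

Derivation:
Subtree rooted at D contains: C, D, E, K
Count = 4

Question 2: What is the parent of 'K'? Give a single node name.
Scan adjacency: K appears as child of D

Answer: D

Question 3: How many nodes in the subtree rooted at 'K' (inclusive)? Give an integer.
Answer: 3

Derivation:
Subtree rooted at K contains: C, E, K
Count = 3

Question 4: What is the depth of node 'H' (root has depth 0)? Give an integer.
Path from root to H: A -> J -> F -> H
Depth = number of edges = 3

Answer: 3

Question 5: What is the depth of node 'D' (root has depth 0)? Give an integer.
Answer: 3

Derivation:
Path from root to D: A -> J -> F -> D
Depth = number of edges = 3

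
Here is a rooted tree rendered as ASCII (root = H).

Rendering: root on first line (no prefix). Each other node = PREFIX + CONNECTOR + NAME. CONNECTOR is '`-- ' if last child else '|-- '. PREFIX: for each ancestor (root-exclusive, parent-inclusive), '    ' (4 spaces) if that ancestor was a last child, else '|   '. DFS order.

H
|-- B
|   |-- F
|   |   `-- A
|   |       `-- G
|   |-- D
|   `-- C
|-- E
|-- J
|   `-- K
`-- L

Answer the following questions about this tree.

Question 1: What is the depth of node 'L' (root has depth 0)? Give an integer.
Path from root to L: H -> L
Depth = number of edges = 1

Answer: 1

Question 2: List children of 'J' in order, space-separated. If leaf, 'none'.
Node J's children (from adjacency): K

Answer: K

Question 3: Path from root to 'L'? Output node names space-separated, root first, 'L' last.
Walk down from root: H -> L

Answer: H L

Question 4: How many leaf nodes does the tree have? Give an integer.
Answer: 6

Derivation:
Leaves (nodes with no children): C, D, E, G, K, L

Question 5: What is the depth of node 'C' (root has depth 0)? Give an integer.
Path from root to C: H -> B -> C
Depth = number of edges = 2

Answer: 2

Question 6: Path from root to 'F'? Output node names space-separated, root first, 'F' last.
Walk down from root: H -> B -> F

Answer: H B F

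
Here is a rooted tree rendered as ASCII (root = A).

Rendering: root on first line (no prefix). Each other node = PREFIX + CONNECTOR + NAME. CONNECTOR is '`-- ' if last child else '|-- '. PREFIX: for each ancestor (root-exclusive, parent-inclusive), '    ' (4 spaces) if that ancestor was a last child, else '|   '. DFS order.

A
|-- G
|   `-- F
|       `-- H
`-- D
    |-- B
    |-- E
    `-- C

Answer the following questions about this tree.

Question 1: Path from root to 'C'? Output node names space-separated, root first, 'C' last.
Walk down from root: A -> D -> C

Answer: A D C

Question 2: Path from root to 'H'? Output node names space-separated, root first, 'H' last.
Answer: A G F H

Derivation:
Walk down from root: A -> G -> F -> H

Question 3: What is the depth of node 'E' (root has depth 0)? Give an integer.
Answer: 2

Derivation:
Path from root to E: A -> D -> E
Depth = number of edges = 2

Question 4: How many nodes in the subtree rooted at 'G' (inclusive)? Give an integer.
Subtree rooted at G contains: F, G, H
Count = 3

Answer: 3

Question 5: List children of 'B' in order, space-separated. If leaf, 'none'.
Node B's children (from adjacency): (leaf)

Answer: none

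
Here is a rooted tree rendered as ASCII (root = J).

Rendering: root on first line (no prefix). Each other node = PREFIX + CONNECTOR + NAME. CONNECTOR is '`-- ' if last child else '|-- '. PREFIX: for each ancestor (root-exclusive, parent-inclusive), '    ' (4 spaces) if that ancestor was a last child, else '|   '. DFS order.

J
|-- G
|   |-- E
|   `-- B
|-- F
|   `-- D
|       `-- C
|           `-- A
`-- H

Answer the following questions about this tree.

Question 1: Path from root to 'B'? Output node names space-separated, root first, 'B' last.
Walk down from root: J -> G -> B

Answer: J G B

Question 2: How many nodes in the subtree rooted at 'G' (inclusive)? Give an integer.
Subtree rooted at G contains: B, E, G
Count = 3

Answer: 3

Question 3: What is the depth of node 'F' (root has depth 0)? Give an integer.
Path from root to F: J -> F
Depth = number of edges = 1

Answer: 1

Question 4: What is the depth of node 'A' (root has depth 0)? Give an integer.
Answer: 4

Derivation:
Path from root to A: J -> F -> D -> C -> A
Depth = number of edges = 4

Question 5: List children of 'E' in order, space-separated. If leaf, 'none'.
Answer: none

Derivation:
Node E's children (from adjacency): (leaf)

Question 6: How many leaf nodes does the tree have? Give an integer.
Answer: 4

Derivation:
Leaves (nodes with no children): A, B, E, H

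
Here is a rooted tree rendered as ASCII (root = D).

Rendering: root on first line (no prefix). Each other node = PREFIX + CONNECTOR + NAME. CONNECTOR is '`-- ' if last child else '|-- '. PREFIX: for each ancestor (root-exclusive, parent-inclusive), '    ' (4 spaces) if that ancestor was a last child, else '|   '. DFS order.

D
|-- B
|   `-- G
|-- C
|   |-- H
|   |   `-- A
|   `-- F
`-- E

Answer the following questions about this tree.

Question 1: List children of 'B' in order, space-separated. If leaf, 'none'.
Node B's children (from adjacency): G

Answer: G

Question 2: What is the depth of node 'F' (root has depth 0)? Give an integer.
Answer: 2

Derivation:
Path from root to F: D -> C -> F
Depth = number of edges = 2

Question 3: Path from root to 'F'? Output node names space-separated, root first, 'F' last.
Walk down from root: D -> C -> F

Answer: D C F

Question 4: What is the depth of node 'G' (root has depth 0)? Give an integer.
Answer: 2

Derivation:
Path from root to G: D -> B -> G
Depth = number of edges = 2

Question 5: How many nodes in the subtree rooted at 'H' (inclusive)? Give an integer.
Answer: 2

Derivation:
Subtree rooted at H contains: A, H
Count = 2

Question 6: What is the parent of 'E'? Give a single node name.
Answer: D

Derivation:
Scan adjacency: E appears as child of D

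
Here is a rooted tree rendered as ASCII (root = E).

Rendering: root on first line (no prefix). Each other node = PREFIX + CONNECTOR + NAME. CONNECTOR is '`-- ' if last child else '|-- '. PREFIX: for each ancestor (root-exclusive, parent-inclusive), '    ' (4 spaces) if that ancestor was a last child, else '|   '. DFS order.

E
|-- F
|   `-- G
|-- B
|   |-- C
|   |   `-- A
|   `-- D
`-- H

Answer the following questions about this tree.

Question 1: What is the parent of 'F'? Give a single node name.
Scan adjacency: F appears as child of E

Answer: E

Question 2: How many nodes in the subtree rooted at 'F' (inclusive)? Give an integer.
Subtree rooted at F contains: F, G
Count = 2

Answer: 2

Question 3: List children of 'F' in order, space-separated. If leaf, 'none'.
Node F's children (from adjacency): G

Answer: G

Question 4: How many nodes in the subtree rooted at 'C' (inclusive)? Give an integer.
Answer: 2

Derivation:
Subtree rooted at C contains: A, C
Count = 2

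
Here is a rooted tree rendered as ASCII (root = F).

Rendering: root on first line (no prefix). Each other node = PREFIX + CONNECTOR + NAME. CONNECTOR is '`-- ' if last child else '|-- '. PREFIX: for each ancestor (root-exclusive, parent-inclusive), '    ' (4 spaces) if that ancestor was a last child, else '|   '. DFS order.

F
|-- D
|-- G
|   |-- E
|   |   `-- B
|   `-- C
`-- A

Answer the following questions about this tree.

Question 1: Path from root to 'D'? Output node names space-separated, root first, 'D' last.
Answer: F D

Derivation:
Walk down from root: F -> D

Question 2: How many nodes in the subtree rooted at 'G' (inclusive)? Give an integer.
Answer: 4

Derivation:
Subtree rooted at G contains: B, C, E, G
Count = 4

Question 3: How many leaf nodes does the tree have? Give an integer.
Answer: 4

Derivation:
Leaves (nodes with no children): A, B, C, D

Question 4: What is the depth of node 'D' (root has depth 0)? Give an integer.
Answer: 1

Derivation:
Path from root to D: F -> D
Depth = number of edges = 1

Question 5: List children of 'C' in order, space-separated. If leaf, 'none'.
Answer: none

Derivation:
Node C's children (from adjacency): (leaf)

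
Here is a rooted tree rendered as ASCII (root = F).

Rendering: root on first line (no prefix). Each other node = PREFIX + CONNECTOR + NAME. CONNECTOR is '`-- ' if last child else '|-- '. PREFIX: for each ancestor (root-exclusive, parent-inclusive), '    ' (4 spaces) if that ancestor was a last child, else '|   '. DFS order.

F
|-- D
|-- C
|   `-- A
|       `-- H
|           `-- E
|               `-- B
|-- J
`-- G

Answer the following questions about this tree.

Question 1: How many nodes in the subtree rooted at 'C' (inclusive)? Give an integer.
Subtree rooted at C contains: A, B, C, E, H
Count = 5

Answer: 5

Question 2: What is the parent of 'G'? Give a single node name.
Scan adjacency: G appears as child of F

Answer: F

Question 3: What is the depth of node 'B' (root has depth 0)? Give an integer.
Path from root to B: F -> C -> A -> H -> E -> B
Depth = number of edges = 5

Answer: 5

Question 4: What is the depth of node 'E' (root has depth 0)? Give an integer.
Path from root to E: F -> C -> A -> H -> E
Depth = number of edges = 4

Answer: 4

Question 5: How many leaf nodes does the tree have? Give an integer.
Answer: 4

Derivation:
Leaves (nodes with no children): B, D, G, J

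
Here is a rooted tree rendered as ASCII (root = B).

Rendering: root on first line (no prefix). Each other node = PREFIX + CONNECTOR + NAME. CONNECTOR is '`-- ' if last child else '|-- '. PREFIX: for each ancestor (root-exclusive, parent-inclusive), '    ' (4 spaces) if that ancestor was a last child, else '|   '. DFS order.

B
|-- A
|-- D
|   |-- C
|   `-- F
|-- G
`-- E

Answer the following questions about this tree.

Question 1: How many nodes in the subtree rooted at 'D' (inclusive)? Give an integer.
Subtree rooted at D contains: C, D, F
Count = 3

Answer: 3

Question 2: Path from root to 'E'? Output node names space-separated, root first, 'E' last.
Walk down from root: B -> E

Answer: B E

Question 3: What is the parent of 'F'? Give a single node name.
Answer: D

Derivation:
Scan adjacency: F appears as child of D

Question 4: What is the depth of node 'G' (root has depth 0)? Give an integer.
Answer: 1

Derivation:
Path from root to G: B -> G
Depth = number of edges = 1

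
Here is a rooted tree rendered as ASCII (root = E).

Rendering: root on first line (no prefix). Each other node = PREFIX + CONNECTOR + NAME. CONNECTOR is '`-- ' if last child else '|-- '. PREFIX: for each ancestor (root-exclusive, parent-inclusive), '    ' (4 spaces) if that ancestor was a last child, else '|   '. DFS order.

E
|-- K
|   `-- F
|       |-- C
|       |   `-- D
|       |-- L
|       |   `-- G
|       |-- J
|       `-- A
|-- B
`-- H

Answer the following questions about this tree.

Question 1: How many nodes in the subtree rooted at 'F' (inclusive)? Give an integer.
Subtree rooted at F contains: A, C, D, F, G, J, L
Count = 7

Answer: 7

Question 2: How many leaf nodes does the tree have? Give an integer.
Leaves (nodes with no children): A, B, D, G, H, J

Answer: 6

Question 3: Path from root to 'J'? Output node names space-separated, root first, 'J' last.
Walk down from root: E -> K -> F -> J

Answer: E K F J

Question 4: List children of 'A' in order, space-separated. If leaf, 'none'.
Answer: none

Derivation:
Node A's children (from adjacency): (leaf)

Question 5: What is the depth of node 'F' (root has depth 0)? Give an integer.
Answer: 2

Derivation:
Path from root to F: E -> K -> F
Depth = number of edges = 2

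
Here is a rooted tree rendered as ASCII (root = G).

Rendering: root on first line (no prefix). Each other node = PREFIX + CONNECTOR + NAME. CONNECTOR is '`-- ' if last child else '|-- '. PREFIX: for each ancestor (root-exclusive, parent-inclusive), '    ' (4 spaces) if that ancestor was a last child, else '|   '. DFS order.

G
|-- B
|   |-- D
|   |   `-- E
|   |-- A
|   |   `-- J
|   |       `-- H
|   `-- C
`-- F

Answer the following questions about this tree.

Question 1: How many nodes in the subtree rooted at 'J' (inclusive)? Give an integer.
Subtree rooted at J contains: H, J
Count = 2

Answer: 2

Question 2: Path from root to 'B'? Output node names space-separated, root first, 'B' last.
Walk down from root: G -> B

Answer: G B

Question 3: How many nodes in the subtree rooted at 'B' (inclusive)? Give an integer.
Answer: 7

Derivation:
Subtree rooted at B contains: A, B, C, D, E, H, J
Count = 7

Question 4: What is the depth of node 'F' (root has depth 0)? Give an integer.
Path from root to F: G -> F
Depth = number of edges = 1

Answer: 1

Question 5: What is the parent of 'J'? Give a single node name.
Answer: A

Derivation:
Scan adjacency: J appears as child of A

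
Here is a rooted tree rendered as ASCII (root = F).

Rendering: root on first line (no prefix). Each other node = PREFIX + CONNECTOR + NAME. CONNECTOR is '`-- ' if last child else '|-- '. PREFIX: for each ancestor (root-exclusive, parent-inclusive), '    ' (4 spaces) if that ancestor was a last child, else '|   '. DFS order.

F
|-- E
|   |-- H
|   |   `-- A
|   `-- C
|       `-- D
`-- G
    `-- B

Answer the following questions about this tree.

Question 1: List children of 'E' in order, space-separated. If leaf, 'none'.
Answer: H C

Derivation:
Node E's children (from adjacency): H, C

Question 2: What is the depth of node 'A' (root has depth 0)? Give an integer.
Answer: 3

Derivation:
Path from root to A: F -> E -> H -> A
Depth = number of edges = 3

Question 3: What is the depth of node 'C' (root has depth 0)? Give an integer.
Path from root to C: F -> E -> C
Depth = number of edges = 2

Answer: 2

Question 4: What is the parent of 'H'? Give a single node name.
Answer: E

Derivation:
Scan adjacency: H appears as child of E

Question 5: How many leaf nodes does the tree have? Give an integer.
Leaves (nodes with no children): A, B, D

Answer: 3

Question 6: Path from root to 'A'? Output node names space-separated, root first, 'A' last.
Walk down from root: F -> E -> H -> A

Answer: F E H A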